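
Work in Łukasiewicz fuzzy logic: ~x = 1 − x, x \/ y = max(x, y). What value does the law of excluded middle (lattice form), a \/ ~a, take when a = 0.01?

~a = 1 − 0.01 = 0.99
a \/ ~a = max(0.01, 0.99) = 0.99
(The value 0.99 < 1 shows this instance is not satisfied; not a Ł∞-tautology — its value is max(a, 1−a).)

0.99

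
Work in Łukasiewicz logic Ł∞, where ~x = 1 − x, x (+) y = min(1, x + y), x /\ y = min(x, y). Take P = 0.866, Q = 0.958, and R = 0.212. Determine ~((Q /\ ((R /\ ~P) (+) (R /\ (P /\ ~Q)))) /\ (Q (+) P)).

~P = 1 − 0.866 = 0.134
R /\ ~P = min(0.212, 0.134) = 0.134
~Q = 1 − 0.958 = 0.042
P /\ ~Q = min(0.866, 0.042) = 0.042
R /\ (P /\ ~Q) = min(0.212, 0.042) = 0.042
(R /\ ~P) (+) (R /\ (P /\ ~Q)) = min(1, 0.134 + 0.042) = min(1, 0.176) = 0.176
Q /\ ((R /\ ~P) (+) (R /\ (P /\ ~Q))) = min(0.958, 0.176) = 0.176
Q (+) P = min(1, 0.958 + 0.866) = min(1, 1.824) = 1.000
(Q /\ ((R /\ ~P) (+) (R /\ (P /\ ~Q)))) /\ (Q (+) P) = min(0.176, 1.000) = 0.176
~((Q /\ ((R /\ ~P) (+) (R /\ (P /\ ~Q)))) /\ (Q (+) P)) = 1 − 0.176 = 0.824

0.824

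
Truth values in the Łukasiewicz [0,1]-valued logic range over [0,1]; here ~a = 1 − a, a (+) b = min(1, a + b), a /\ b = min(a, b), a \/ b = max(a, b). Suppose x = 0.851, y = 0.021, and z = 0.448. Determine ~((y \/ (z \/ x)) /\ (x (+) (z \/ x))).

0.149

z \/ x = max(0.448, 0.851) = 0.851
y \/ (z \/ x) = max(0.021, 0.851) = 0.851
x (+) (z \/ x) = min(1, 0.851 + 0.851) = min(1, 1.702) = 1.000
(y \/ (z \/ x)) /\ (x (+) (z \/ x)) = min(0.851, 1.000) = 0.851
~((y \/ (z \/ x)) /\ (x (+) (z \/ x))) = 1 − 0.851 = 0.149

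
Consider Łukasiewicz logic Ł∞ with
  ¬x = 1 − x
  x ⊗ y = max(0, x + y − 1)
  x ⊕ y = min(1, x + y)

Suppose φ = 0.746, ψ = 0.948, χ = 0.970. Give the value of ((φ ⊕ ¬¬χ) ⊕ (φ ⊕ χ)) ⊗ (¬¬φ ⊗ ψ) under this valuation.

¬χ = 1 − 0.970 = 0.030
¬¬χ = 1 − 0.030 = 0.970
φ ⊕ ¬¬χ = min(1, 0.746 + 0.970) = min(1, 1.716) = 1.000
φ ⊕ χ = min(1, 0.746 + 0.970) = min(1, 1.716) = 1.000
(φ ⊕ ¬¬χ) ⊕ (φ ⊕ χ) = min(1, 1.000 + 1.000) = min(1, 2.000) = 1.000
¬φ = 1 − 0.746 = 0.254
¬¬φ = 1 − 0.254 = 0.746
¬¬φ ⊗ ψ = max(0, 0.746 + 0.948 − 1) = max(0, 0.694) = 0.694
((φ ⊕ ¬¬χ) ⊕ (φ ⊕ χ)) ⊗ (¬¬φ ⊗ ψ) = max(0, 1.000 + 0.694 − 1) = max(0, 0.694) = 0.694

0.694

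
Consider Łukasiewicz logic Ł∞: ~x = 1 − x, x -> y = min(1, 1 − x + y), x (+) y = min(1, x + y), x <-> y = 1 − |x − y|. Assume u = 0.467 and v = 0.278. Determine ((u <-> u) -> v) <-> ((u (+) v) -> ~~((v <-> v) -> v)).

0.745

u <-> u = 1 − |0.467 − 0.467| = 1 − 0.000 = 1.000
(u <-> u) -> v = min(1, 1 − 1.000 + 0.278) = min(1, 0.278) = 0.278
u (+) v = min(1, 0.467 + 0.278) = min(1, 0.745) = 0.745
v <-> v = 1 − |0.278 − 0.278| = 1 − 0.000 = 1.000
(v <-> v) -> v = min(1, 1 − 1.000 + 0.278) = min(1, 0.278) = 0.278
~((v <-> v) -> v) = 1 − 0.278 = 0.722
~~((v <-> v) -> v) = 1 − 0.722 = 0.278
(u (+) v) -> ~~((v <-> v) -> v) = min(1, 1 − 0.745 + 0.278) = min(1, 0.533) = 0.533
((u <-> u) -> v) <-> ((u (+) v) -> ~~((v <-> v) -> v)) = 1 − |0.278 − 0.533| = 1 − 0.255 = 0.745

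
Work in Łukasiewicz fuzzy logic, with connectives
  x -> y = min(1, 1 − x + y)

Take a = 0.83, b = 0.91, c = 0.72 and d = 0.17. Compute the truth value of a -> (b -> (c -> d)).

0.71

c -> d = min(1, 1 − 0.72 + 0.17) = min(1, 0.45) = 0.45
b -> (c -> d) = min(1, 1 − 0.91 + 0.45) = min(1, 0.54) = 0.54
a -> (b -> (c -> d)) = min(1, 1 − 0.83 + 0.54) = min(1, 0.71) = 0.71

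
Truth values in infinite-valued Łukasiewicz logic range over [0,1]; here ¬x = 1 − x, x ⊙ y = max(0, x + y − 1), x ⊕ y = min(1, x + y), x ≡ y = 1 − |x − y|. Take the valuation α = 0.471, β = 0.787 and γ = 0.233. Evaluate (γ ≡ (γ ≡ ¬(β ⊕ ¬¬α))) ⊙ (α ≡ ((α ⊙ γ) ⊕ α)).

¬α = 1 − 0.471 = 0.529
¬¬α = 1 − 0.529 = 0.471
β ⊕ ¬¬α = min(1, 0.787 + 0.471) = min(1, 1.258) = 1.000
¬(β ⊕ ¬¬α) = 1 − 1.000 = 0.000
γ ≡ ¬(β ⊕ ¬¬α) = 1 − |0.233 − 0.000| = 1 − 0.233 = 0.767
γ ≡ (γ ≡ ¬(β ⊕ ¬¬α)) = 1 − |0.233 − 0.767| = 1 − 0.534 = 0.466
α ⊙ γ = max(0, 0.471 + 0.233 − 1) = max(0, -0.296) = 0.000
(α ⊙ γ) ⊕ α = min(1, 0.000 + 0.471) = min(1, 0.471) = 0.471
α ≡ ((α ⊙ γ) ⊕ α) = 1 − |0.471 − 0.471| = 1 − 0.000 = 1.000
(γ ≡ (γ ≡ ¬(β ⊕ ¬¬α))) ⊙ (α ≡ ((α ⊙ γ) ⊕ α)) = max(0, 0.466 + 1.000 − 1) = max(0, 0.466) = 0.466

0.466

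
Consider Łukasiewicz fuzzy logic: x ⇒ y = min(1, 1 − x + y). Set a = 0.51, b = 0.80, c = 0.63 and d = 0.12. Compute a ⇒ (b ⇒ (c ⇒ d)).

c ⇒ d = min(1, 1 − 0.63 + 0.12) = min(1, 0.49) = 0.49
b ⇒ (c ⇒ d) = min(1, 1 − 0.80 + 0.49) = min(1, 0.69) = 0.69
a ⇒ (b ⇒ (c ⇒ d)) = min(1, 1 − 0.51 + 0.69) = min(1, 1.18) = 1.00

1.00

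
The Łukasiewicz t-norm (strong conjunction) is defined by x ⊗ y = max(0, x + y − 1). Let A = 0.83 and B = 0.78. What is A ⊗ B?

0.61

A ⊗ B = max(0, 0.83 + 0.78 − 1) = max(0, 0.61) = 0.61
For comparison, the Gödel (minimum) t-norm min(x, y) would give 0.78.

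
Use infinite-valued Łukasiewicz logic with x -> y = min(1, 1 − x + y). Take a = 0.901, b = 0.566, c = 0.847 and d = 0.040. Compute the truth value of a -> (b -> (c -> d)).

c -> d = min(1, 1 − 0.847 + 0.040) = min(1, 0.193) = 0.193
b -> (c -> d) = min(1, 1 − 0.566 + 0.193) = min(1, 0.627) = 0.627
a -> (b -> (c -> d)) = min(1, 1 − 0.901 + 0.627) = min(1, 0.726) = 0.726

0.726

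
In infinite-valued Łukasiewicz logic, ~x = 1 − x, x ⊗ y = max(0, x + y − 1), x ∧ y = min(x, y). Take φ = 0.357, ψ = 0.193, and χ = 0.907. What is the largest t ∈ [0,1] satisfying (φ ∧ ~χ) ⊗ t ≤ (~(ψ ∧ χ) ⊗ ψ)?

0.907

~χ = 1 − 0.907 = 0.093
φ ∧ ~χ = min(0.357, 0.093) = 0.093
So the left factor is φ ∧ ~χ = 0.093.
ψ ∧ χ = min(0.193, 0.907) = 0.193
~(ψ ∧ χ) = 1 − 0.193 = 0.807
~(ψ ∧ χ) ⊗ ψ = max(0, 0.807 + 0.193 − 1) = max(0, 0.000) = 0.000
So the right-hand bound is ~(ψ ∧ χ) ⊗ ψ = 0.000.
The residuum of the Łukasiewicz t-norm gives the supremum: min(1, 1 − 0.093 + 0.000).
1 − 0.093 + 0.000 = 0.907, so t = min(1, 0.907) = 0.907.
Check: 0.093 ⊗ 0.907 = max(0, 0.000) = 0.000 ≤ 0.000.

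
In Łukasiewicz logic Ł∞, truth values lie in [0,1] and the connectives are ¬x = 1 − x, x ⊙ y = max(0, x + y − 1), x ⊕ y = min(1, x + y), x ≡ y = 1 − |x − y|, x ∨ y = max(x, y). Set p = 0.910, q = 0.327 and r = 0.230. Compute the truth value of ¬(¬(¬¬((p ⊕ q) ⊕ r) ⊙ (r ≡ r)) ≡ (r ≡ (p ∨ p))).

p ⊕ q = min(1, 0.910 + 0.327) = min(1, 1.237) = 1.000
(p ⊕ q) ⊕ r = min(1, 1.000 + 0.230) = min(1, 1.230) = 1.000
¬((p ⊕ q) ⊕ r) = 1 − 1.000 = 0.000
¬¬((p ⊕ q) ⊕ r) = 1 − 0.000 = 1.000
r ≡ r = 1 − |0.230 − 0.230| = 1 − 0.000 = 1.000
¬¬((p ⊕ q) ⊕ r) ⊙ (r ≡ r) = max(0, 1.000 + 1.000 − 1) = max(0, 1.000) = 1.000
¬(¬¬((p ⊕ q) ⊕ r) ⊙ (r ≡ r)) = 1 − 1.000 = 0.000
p ∨ p = max(0.910, 0.910) = 0.910
r ≡ (p ∨ p) = 1 − |0.230 − 0.910| = 1 − 0.680 = 0.320
¬(¬¬((p ⊕ q) ⊕ r) ⊙ (r ≡ r)) ≡ (r ≡ (p ∨ p)) = 1 − |0.000 − 0.320| = 1 − 0.320 = 0.680
¬(¬(¬¬((p ⊕ q) ⊕ r) ⊙ (r ≡ r)) ≡ (r ≡ (p ∨ p))) = 1 − 0.680 = 0.320

0.320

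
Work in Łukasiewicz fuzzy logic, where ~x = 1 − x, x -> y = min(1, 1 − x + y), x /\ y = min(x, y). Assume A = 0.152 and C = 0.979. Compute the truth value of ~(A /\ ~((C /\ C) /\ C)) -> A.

0.173

C /\ C = min(0.979, 0.979) = 0.979
(C /\ C) /\ C = min(0.979, 0.979) = 0.979
~((C /\ C) /\ C) = 1 − 0.979 = 0.021
A /\ ~((C /\ C) /\ C) = min(0.152, 0.021) = 0.021
~(A /\ ~((C /\ C) /\ C)) = 1 − 0.021 = 0.979
~(A /\ ~((C /\ C) /\ C)) -> A = min(1, 1 − 0.979 + 0.152) = min(1, 0.173) = 0.173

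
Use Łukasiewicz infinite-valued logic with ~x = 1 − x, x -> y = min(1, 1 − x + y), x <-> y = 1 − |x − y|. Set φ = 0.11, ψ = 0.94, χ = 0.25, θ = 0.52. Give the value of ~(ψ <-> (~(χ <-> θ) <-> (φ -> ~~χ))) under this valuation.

χ <-> θ = 1 − |0.25 − 0.52| = 1 − 0.27 = 0.73
~(χ <-> θ) = 1 − 0.73 = 0.27
~χ = 1 − 0.25 = 0.75
~~χ = 1 − 0.75 = 0.25
φ -> ~~χ = min(1, 1 − 0.11 + 0.25) = min(1, 1.14) = 1.00
~(χ <-> θ) <-> (φ -> ~~χ) = 1 − |0.27 − 1.00| = 1 − 0.73 = 0.27
ψ <-> (~(χ <-> θ) <-> (φ -> ~~χ)) = 1 − |0.94 − 0.27| = 1 − 0.67 = 0.33
~(ψ <-> (~(χ <-> θ) <-> (φ -> ~~χ))) = 1 − 0.33 = 0.67

0.67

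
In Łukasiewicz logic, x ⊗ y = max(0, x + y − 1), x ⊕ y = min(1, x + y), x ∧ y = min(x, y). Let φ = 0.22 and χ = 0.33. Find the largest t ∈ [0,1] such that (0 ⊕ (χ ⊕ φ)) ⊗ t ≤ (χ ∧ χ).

0.78

χ ⊕ φ = min(1, 0.33 + 0.22) = min(1, 0.55) = 0.55
0 ⊕ (χ ⊕ φ) = min(1, 0.00 + 0.55) = min(1, 0.55) = 0.55
So the left factor is 0 ⊕ (χ ⊕ φ) = 0.55.
χ ∧ χ = min(0.33, 0.33) = 0.33
So the right-hand bound is χ ∧ χ = 0.33.
The residuum of the Łukasiewicz t-norm gives the supremum: min(1, 1 − 0.55 + 0.33).
1 − 0.55 + 0.33 = 0.78, so t = min(1, 0.78) = 0.78.
Check: 0.55 ⊗ 0.78 = max(0, 0.33) = 0.33 ≤ 0.33.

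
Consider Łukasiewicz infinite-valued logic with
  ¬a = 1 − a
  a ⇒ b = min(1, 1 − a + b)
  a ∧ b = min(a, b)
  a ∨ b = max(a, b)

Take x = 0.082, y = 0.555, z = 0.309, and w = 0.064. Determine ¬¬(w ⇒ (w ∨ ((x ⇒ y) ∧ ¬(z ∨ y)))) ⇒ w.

x ⇒ y = min(1, 1 − 0.082 + 0.555) = min(1, 1.473) = 1.000
z ∨ y = max(0.309, 0.555) = 0.555
¬(z ∨ y) = 1 − 0.555 = 0.445
(x ⇒ y) ∧ ¬(z ∨ y) = min(1.000, 0.445) = 0.445
w ∨ ((x ⇒ y) ∧ ¬(z ∨ y)) = max(0.064, 0.445) = 0.445
w ⇒ (w ∨ ((x ⇒ y) ∧ ¬(z ∨ y))) = min(1, 1 − 0.064 + 0.445) = min(1, 1.381) = 1.000
¬(w ⇒ (w ∨ ((x ⇒ y) ∧ ¬(z ∨ y)))) = 1 − 1.000 = 0.000
¬¬(w ⇒ (w ∨ ((x ⇒ y) ∧ ¬(z ∨ y)))) = 1 − 0.000 = 1.000
¬¬(w ⇒ (w ∨ ((x ⇒ y) ∧ ¬(z ∨ y)))) ⇒ w = min(1, 1 − 1.000 + 0.064) = min(1, 0.064) = 0.064

0.064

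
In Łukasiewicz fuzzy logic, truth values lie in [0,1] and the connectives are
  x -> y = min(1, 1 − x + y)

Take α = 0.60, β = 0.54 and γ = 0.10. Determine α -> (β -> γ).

0.96

β -> γ = min(1, 1 − 0.54 + 0.10) = min(1, 0.56) = 0.56
α -> (β -> γ) = min(1, 1 − 0.60 + 0.56) = min(1, 0.96) = 0.96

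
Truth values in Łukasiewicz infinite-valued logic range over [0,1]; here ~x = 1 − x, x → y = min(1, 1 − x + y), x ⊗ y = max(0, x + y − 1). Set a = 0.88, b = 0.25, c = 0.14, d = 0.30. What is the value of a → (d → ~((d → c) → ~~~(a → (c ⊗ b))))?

0.82

d → c = min(1, 1 − 0.30 + 0.14) = min(1, 0.84) = 0.84
c ⊗ b = max(0, 0.14 + 0.25 − 1) = max(0, -0.61) = 0.00
a → (c ⊗ b) = min(1, 1 − 0.88 + 0.00) = min(1, 0.12) = 0.12
~(a → (c ⊗ b)) = 1 − 0.12 = 0.88
~~(a → (c ⊗ b)) = 1 − 0.88 = 0.12
~~~(a → (c ⊗ b)) = 1 − 0.12 = 0.88
(d → c) → ~~~(a → (c ⊗ b)) = min(1, 1 − 0.84 + 0.88) = min(1, 1.04) = 1.00
~((d → c) → ~~~(a → (c ⊗ b))) = 1 − 1.00 = 0.00
d → ~((d → c) → ~~~(a → (c ⊗ b))) = min(1, 1 − 0.30 + 0.00) = min(1, 0.70) = 0.70
a → (d → ~((d → c) → ~~~(a → (c ⊗ b)))) = min(1, 1 − 0.88 + 0.70) = min(1, 0.82) = 0.82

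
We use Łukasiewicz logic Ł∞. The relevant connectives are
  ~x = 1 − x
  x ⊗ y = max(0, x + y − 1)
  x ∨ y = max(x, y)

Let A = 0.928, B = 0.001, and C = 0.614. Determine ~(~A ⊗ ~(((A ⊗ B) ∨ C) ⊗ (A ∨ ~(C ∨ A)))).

1.000

~A = 1 − 0.928 = 0.072
A ⊗ B = max(0, 0.928 + 0.001 − 1) = max(0, -0.071) = 0.000
(A ⊗ B) ∨ C = max(0.000, 0.614) = 0.614
C ∨ A = max(0.614, 0.928) = 0.928
~(C ∨ A) = 1 − 0.928 = 0.072
A ∨ ~(C ∨ A) = max(0.928, 0.072) = 0.928
((A ⊗ B) ∨ C) ⊗ (A ∨ ~(C ∨ A)) = max(0, 0.614 + 0.928 − 1) = max(0, 0.542) = 0.542
~(((A ⊗ B) ∨ C) ⊗ (A ∨ ~(C ∨ A))) = 1 − 0.542 = 0.458
~A ⊗ ~(((A ⊗ B) ∨ C) ⊗ (A ∨ ~(C ∨ A))) = max(0, 0.072 + 0.458 − 1) = max(0, -0.470) = 0.000
~(~A ⊗ ~(((A ⊗ B) ∨ C) ⊗ (A ∨ ~(C ∨ A)))) = 1 − 0.000 = 1.000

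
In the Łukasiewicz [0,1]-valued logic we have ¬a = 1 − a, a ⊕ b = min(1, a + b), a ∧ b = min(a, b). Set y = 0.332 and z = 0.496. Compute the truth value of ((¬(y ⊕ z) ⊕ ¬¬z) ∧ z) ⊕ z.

0.992

y ⊕ z = min(1, 0.332 + 0.496) = min(1, 0.828) = 0.828
¬(y ⊕ z) = 1 − 0.828 = 0.172
¬z = 1 − 0.496 = 0.504
¬¬z = 1 − 0.504 = 0.496
¬(y ⊕ z) ⊕ ¬¬z = min(1, 0.172 + 0.496) = min(1, 0.668) = 0.668
(¬(y ⊕ z) ⊕ ¬¬z) ∧ z = min(0.668, 0.496) = 0.496
((¬(y ⊕ z) ⊕ ¬¬z) ∧ z) ⊕ z = min(1, 0.496 + 0.496) = min(1, 0.992) = 0.992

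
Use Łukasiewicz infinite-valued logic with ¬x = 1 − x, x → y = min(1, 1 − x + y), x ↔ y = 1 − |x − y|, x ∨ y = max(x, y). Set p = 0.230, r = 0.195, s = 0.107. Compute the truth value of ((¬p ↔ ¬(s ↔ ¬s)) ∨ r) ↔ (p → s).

¬p = 1 − 0.230 = 0.770
¬s = 1 − 0.107 = 0.893
s ↔ ¬s = 1 − |0.107 − 0.893| = 1 − 0.786 = 0.214
¬(s ↔ ¬s) = 1 − 0.214 = 0.786
¬p ↔ ¬(s ↔ ¬s) = 1 − |0.770 − 0.786| = 1 − 0.016 = 0.984
(¬p ↔ ¬(s ↔ ¬s)) ∨ r = max(0.984, 0.195) = 0.984
p → s = min(1, 1 − 0.230 + 0.107) = min(1, 0.877) = 0.877
((¬p ↔ ¬(s ↔ ¬s)) ∨ r) ↔ (p → s) = 1 − |0.984 − 0.877| = 1 − 0.107 = 0.893

0.893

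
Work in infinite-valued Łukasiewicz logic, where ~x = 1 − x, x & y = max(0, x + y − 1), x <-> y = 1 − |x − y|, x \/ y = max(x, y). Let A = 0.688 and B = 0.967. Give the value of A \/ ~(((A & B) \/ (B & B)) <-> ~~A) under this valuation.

A & B = max(0, 0.688 + 0.967 − 1) = max(0, 0.655) = 0.655
B & B = max(0, 0.967 + 0.967 − 1) = max(0, 0.934) = 0.934
(A & B) \/ (B & B) = max(0.655, 0.934) = 0.934
~A = 1 − 0.688 = 0.312
~~A = 1 − 0.312 = 0.688
((A & B) \/ (B & B)) <-> ~~A = 1 − |0.934 − 0.688| = 1 − 0.246 = 0.754
~(((A & B) \/ (B & B)) <-> ~~A) = 1 − 0.754 = 0.246
A \/ ~(((A & B) \/ (B & B)) <-> ~~A) = max(0.688, 0.246) = 0.688

0.688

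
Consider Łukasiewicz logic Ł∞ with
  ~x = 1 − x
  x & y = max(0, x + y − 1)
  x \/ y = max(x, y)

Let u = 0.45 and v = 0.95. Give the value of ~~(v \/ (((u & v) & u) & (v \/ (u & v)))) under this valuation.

u & v = max(0, 0.45 + 0.95 − 1) = max(0, 0.40) = 0.40
(u & v) & u = max(0, 0.40 + 0.45 − 1) = max(0, -0.15) = 0.00
v \/ (u & v) = max(0.95, 0.40) = 0.95
((u & v) & u) & (v \/ (u & v)) = max(0, 0.00 + 0.95 − 1) = max(0, -0.05) = 0.00
v \/ (((u & v) & u) & (v \/ (u & v))) = max(0.95, 0.00) = 0.95
~(v \/ (((u & v) & u) & (v \/ (u & v)))) = 1 − 0.95 = 0.05
~~(v \/ (((u & v) & u) & (v \/ (u & v)))) = 1 − 0.05 = 0.95

0.95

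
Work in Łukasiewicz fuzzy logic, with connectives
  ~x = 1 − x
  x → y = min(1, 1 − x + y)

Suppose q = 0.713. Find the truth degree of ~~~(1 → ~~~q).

0.713

~q = 1 − 0.713 = 0.287
~~q = 1 − 0.287 = 0.713
~~~q = 1 − 0.713 = 0.287
1 → ~~~q = min(1, 1 − 1.000 + 0.287) = min(1, 0.287) = 0.287
~(1 → ~~~q) = 1 − 0.287 = 0.713
~~(1 → ~~~q) = 1 − 0.713 = 0.287
~~~(1 → ~~~q) = 1 − 0.287 = 0.713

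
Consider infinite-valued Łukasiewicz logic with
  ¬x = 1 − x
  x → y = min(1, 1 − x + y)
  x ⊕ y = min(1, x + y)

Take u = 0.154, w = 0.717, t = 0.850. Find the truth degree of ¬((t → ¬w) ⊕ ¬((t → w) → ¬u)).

0.546

¬w = 1 − 0.717 = 0.283
t → ¬w = min(1, 1 − 0.850 + 0.283) = min(1, 0.433) = 0.433
t → w = min(1, 1 − 0.850 + 0.717) = min(1, 0.867) = 0.867
¬u = 1 − 0.154 = 0.846
(t → w) → ¬u = min(1, 1 − 0.867 + 0.846) = min(1, 0.979) = 0.979
¬((t → w) → ¬u) = 1 − 0.979 = 0.021
(t → ¬w) ⊕ ¬((t → w) → ¬u) = min(1, 0.433 + 0.021) = min(1, 0.454) = 0.454
¬((t → ¬w) ⊕ ¬((t → w) → ¬u)) = 1 − 0.454 = 0.546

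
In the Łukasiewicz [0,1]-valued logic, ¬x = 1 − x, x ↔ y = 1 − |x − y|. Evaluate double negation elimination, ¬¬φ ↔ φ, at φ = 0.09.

1.00

¬φ = 1 − 0.09 = 0.91
¬¬φ = 1 − 0.91 = 0.09
¬¬φ ↔ φ = 1 − |0.09 − 0.09| = 1 − 0.00 = 1.00
(As expected: always 1 in Ł∞ since negation is involutive.)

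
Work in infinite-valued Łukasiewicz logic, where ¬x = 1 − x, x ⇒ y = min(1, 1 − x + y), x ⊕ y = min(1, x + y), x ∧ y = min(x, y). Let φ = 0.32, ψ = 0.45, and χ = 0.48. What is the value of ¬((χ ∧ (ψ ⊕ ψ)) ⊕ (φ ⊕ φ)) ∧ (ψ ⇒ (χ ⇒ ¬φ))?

ψ ⊕ ψ = min(1, 0.45 + 0.45) = min(1, 0.90) = 0.90
χ ∧ (ψ ⊕ ψ) = min(0.48, 0.90) = 0.48
φ ⊕ φ = min(1, 0.32 + 0.32) = min(1, 0.64) = 0.64
(χ ∧ (ψ ⊕ ψ)) ⊕ (φ ⊕ φ) = min(1, 0.48 + 0.64) = min(1, 1.12) = 1.00
¬((χ ∧ (ψ ⊕ ψ)) ⊕ (φ ⊕ φ)) = 1 − 1.00 = 0.00
¬φ = 1 − 0.32 = 0.68
χ ⇒ ¬φ = min(1, 1 − 0.48 + 0.68) = min(1, 1.20) = 1.00
ψ ⇒ (χ ⇒ ¬φ) = min(1, 1 − 0.45 + 1.00) = min(1, 1.55) = 1.00
¬((χ ∧ (ψ ⊕ ψ)) ⊕ (φ ⊕ φ)) ∧ (ψ ⇒ (χ ⇒ ¬φ)) = min(0.00, 1.00) = 0.00

0.00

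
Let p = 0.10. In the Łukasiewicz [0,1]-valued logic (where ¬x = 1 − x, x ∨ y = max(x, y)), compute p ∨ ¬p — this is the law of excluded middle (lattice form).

0.90

¬p = 1 − 0.10 = 0.90
p ∨ ¬p = max(0.10, 0.90) = 0.90
(The value 0.90 < 1 shows this instance is not satisfied; not a Ł∞-tautology — its value is max(a, 1−a).)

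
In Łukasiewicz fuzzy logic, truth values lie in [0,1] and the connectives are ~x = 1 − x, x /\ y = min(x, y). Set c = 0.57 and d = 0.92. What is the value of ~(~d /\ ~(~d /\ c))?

~d = 1 − 0.92 = 0.08
~d /\ c = min(0.08, 0.57) = 0.08
~(~d /\ c) = 1 − 0.08 = 0.92
~d /\ ~(~d /\ c) = min(0.08, 0.92) = 0.08
~(~d /\ ~(~d /\ c)) = 1 − 0.08 = 0.92

0.92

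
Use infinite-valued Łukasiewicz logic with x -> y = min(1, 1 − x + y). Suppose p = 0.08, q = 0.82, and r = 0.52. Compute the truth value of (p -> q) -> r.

0.52

p -> q = min(1, 1 − 0.08 + 0.82) = min(1, 1.74) = 1.00
(p -> q) -> r = min(1, 1 − 1.00 + 0.52) = min(1, 0.52) = 0.52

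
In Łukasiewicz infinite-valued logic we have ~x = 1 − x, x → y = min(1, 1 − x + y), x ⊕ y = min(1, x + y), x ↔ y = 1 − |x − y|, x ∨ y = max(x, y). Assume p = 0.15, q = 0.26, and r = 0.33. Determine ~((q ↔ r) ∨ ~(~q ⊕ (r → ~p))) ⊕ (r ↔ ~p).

q ↔ r = 1 − |0.26 − 0.33| = 1 − 0.07 = 0.93
~q = 1 − 0.26 = 0.74
~p = 1 − 0.15 = 0.85
r → ~p = min(1, 1 − 0.33 + 0.85) = min(1, 1.52) = 1.00
~q ⊕ (r → ~p) = min(1, 0.74 + 1.00) = min(1, 1.74) = 1.00
~(~q ⊕ (r → ~p)) = 1 − 1.00 = 0.00
(q ↔ r) ∨ ~(~q ⊕ (r → ~p)) = max(0.93, 0.00) = 0.93
~((q ↔ r) ∨ ~(~q ⊕ (r → ~p))) = 1 − 0.93 = 0.07
r ↔ ~p = 1 − |0.33 − 0.85| = 1 − 0.52 = 0.48
~((q ↔ r) ∨ ~(~q ⊕ (r → ~p))) ⊕ (r ↔ ~p) = min(1, 0.07 + 0.48) = min(1, 0.55) = 0.55

0.55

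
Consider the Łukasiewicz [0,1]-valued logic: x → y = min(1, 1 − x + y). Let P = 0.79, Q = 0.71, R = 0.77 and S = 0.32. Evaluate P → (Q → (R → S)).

1.00

R → S = min(1, 1 − 0.77 + 0.32) = min(1, 0.55) = 0.55
Q → (R → S) = min(1, 1 − 0.71 + 0.55) = min(1, 0.84) = 0.84
P → (Q → (R → S)) = min(1, 1 − 0.79 + 0.84) = min(1, 1.05) = 1.00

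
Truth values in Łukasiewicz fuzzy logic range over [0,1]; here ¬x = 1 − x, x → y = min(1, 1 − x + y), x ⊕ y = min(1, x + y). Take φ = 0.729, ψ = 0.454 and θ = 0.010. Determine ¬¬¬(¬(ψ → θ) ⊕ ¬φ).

0.285

ψ → θ = min(1, 1 − 0.454 + 0.010) = min(1, 0.556) = 0.556
¬(ψ → θ) = 1 − 0.556 = 0.444
¬φ = 1 − 0.729 = 0.271
¬(ψ → θ) ⊕ ¬φ = min(1, 0.444 + 0.271) = min(1, 0.715) = 0.715
¬(¬(ψ → θ) ⊕ ¬φ) = 1 − 0.715 = 0.285
¬¬(¬(ψ → θ) ⊕ ¬φ) = 1 − 0.285 = 0.715
¬¬¬(¬(ψ → θ) ⊕ ¬φ) = 1 − 0.715 = 0.285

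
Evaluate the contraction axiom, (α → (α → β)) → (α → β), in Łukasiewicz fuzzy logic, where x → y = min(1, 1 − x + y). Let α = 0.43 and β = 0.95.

α → β = min(1, 1 − 0.43 + 0.95) = min(1, 1.52) = 1.00
α → (α → β) = min(1, 1 − 0.43 + 1.00) = min(1, 1.57) = 1.00
(α → (α → β)) → (α → β) = min(1, 1 − 1.00 + 1.00) = min(1, 1.00) = 1.00

1.00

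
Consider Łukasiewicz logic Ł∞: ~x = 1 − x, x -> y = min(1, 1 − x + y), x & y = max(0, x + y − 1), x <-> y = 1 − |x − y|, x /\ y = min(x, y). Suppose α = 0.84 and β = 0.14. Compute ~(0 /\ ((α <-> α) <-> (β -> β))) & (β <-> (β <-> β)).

0.14

α <-> α = 1 − |0.84 − 0.84| = 1 − 0.00 = 1.00
β -> β = min(1, 1 − 0.14 + 0.14) = min(1, 1.00) = 1.00
(α <-> α) <-> (β -> β) = 1 − |1.00 − 1.00| = 1 − 0.00 = 1.00
0 /\ ((α <-> α) <-> (β -> β)) = min(0.00, 1.00) = 0.00
~(0 /\ ((α <-> α) <-> (β -> β))) = 1 − 0.00 = 1.00
β <-> β = 1 − |0.14 − 0.14| = 1 − 0.00 = 1.00
β <-> (β <-> β) = 1 − |0.14 − 1.00| = 1 − 0.86 = 0.14
~(0 /\ ((α <-> α) <-> (β -> β))) & (β <-> (β <-> β)) = max(0, 1.00 + 0.14 − 1) = max(0, 0.14) = 0.14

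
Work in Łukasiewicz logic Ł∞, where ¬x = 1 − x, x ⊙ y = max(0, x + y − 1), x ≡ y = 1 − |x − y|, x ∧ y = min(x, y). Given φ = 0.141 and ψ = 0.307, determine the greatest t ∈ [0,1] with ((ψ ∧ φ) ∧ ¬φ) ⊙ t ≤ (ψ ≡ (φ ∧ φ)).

1.000

ψ ∧ φ = min(0.307, 0.141) = 0.141
¬φ = 1 − 0.141 = 0.859
(ψ ∧ φ) ∧ ¬φ = min(0.141, 0.859) = 0.141
So the left factor is (ψ ∧ φ) ∧ ¬φ = 0.141.
φ ∧ φ = min(0.141, 0.141) = 0.141
ψ ≡ (φ ∧ φ) = 1 − |0.307 − 0.141| = 1 − 0.166 = 0.834
So the right-hand bound is ψ ≡ (φ ∧ φ) = 0.834.
The residuum of the Łukasiewicz t-norm gives the supremum: min(1, 1 − 0.141 + 0.834).
1 − 0.141 + 0.834 = 1.693, so t = min(1, 1.693) = 1.000.
Check: 0.141 ⊙ 1.000 = max(0, 0.141) = 0.141 ≤ 0.834.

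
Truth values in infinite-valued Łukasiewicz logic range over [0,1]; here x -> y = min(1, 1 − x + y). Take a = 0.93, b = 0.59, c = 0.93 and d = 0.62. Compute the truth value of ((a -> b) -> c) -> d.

a -> b = min(1, 1 − 0.93 + 0.59) = min(1, 0.66) = 0.66
(a -> b) -> c = min(1, 1 − 0.66 + 0.93) = min(1, 1.27) = 1.00
((a -> b) -> c) -> d = min(1, 1 − 1.00 + 0.62) = min(1, 0.62) = 0.62

0.62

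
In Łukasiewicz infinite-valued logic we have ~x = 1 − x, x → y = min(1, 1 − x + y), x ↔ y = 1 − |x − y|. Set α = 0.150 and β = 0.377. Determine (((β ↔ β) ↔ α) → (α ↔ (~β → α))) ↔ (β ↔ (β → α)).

β ↔ β = 1 − |0.377 − 0.377| = 1 − 0.000 = 1.000
(β ↔ β) ↔ α = 1 − |1.000 − 0.150| = 1 − 0.850 = 0.150
~β = 1 − 0.377 = 0.623
~β → α = min(1, 1 − 0.623 + 0.150) = min(1, 0.527) = 0.527
α ↔ (~β → α) = 1 − |0.150 − 0.527| = 1 − 0.377 = 0.623
((β ↔ β) ↔ α) → (α ↔ (~β → α)) = min(1, 1 − 0.150 + 0.623) = min(1, 1.473) = 1.000
β → α = min(1, 1 − 0.377 + 0.150) = min(1, 0.773) = 0.773
β ↔ (β → α) = 1 − |0.377 − 0.773| = 1 − 0.396 = 0.604
(((β ↔ β) ↔ α) → (α ↔ (~β → α))) ↔ (β ↔ (β → α)) = 1 − |1.000 − 0.604| = 1 − 0.396 = 0.604

0.604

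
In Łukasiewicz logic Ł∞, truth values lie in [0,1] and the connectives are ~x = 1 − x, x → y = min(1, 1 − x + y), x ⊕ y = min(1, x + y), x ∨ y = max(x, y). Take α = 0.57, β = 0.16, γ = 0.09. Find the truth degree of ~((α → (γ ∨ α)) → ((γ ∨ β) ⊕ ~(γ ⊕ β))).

γ ∨ α = max(0.09, 0.57) = 0.57
α → (γ ∨ α) = min(1, 1 − 0.57 + 0.57) = min(1, 1.00) = 1.00
γ ∨ β = max(0.09, 0.16) = 0.16
γ ⊕ β = min(1, 0.09 + 0.16) = min(1, 0.25) = 0.25
~(γ ⊕ β) = 1 − 0.25 = 0.75
(γ ∨ β) ⊕ ~(γ ⊕ β) = min(1, 0.16 + 0.75) = min(1, 0.91) = 0.91
(α → (γ ∨ α)) → ((γ ∨ β) ⊕ ~(γ ⊕ β)) = min(1, 1 − 1.00 + 0.91) = min(1, 0.91) = 0.91
~((α → (γ ∨ α)) → ((γ ∨ β) ⊕ ~(γ ⊕ β))) = 1 − 0.91 = 0.09

0.09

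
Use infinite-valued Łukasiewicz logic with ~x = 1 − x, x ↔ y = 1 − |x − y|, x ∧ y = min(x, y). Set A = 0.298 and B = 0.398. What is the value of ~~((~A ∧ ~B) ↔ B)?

~A = 1 − 0.298 = 0.702
~B = 1 − 0.398 = 0.602
~A ∧ ~B = min(0.702, 0.602) = 0.602
(~A ∧ ~B) ↔ B = 1 − |0.602 − 0.398| = 1 − 0.204 = 0.796
~((~A ∧ ~B) ↔ B) = 1 − 0.796 = 0.204
~~((~A ∧ ~B) ↔ B) = 1 − 0.204 = 0.796

0.796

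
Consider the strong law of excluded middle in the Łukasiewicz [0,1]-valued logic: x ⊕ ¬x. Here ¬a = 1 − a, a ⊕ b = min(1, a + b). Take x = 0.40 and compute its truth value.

¬x = 1 − 0.40 = 0.60
x ⊕ ¬x = min(1, 0.40 + 0.60) = min(1, 1.00) = 1.00
(As expected: always 1 in Ł∞ since a ⊕ (1−a) = 1.)

1.00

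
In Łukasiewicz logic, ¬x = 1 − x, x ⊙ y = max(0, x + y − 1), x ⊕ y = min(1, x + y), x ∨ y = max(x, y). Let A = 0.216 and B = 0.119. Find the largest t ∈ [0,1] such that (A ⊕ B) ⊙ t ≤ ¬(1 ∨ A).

A ⊕ B = min(1, 0.216 + 0.119) = min(1, 0.335) = 0.335
So the left factor is A ⊕ B = 0.335.
1 ∨ A = max(1.000, 0.216) = 1.000
¬(1 ∨ A) = 1 − 1.000 = 0.000
So the right-hand bound is ¬(1 ∨ A) = 0.000.
The residuum of the Łukasiewicz t-norm gives the supremum: min(1, 1 − 0.335 + 0.000).
1 − 0.335 + 0.000 = 0.665, so t = min(1, 0.665) = 0.665.
Check: 0.335 ⊙ 0.665 = max(0, 0.000) = 0.000 ≤ 0.000.

0.665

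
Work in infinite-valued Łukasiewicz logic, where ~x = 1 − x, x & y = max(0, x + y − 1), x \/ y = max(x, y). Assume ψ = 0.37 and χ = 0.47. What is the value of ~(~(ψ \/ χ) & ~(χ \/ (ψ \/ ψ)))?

0.94

ψ \/ χ = max(0.37, 0.47) = 0.47
~(ψ \/ χ) = 1 − 0.47 = 0.53
ψ \/ ψ = max(0.37, 0.37) = 0.37
χ \/ (ψ \/ ψ) = max(0.47, 0.37) = 0.47
~(χ \/ (ψ \/ ψ)) = 1 − 0.47 = 0.53
~(ψ \/ χ) & ~(χ \/ (ψ \/ ψ)) = max(0, 0.53 + 0.53 − 1) = max(0, 0.06) = 0.06
~(~(ψ \/ χ) & ~(χ \/ (ψ \/ ψ))) = 1 − 0.06 = 0.94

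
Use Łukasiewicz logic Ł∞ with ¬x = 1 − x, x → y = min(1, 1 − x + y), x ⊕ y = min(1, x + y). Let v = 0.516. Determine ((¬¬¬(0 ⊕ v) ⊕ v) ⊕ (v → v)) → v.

0.516

0 ⊕ v = min(1, 0.000 + 0.516) = min(1, 0.516) = 0.516
¬(0 ⊕ v) = 1 − 0.516 = 0.484
¬¬(0 ⊕ v) = 1 − 0.484 = 0.516
¬¬¬(0 ⊕ v) = 1 − 0.516 = 0.484
¬¬¬(0 ⊕ v) ⊕ v = min(1, 0.484 + 0.516) = min(1, 1.000) = 1.000
v → v = min(1, 1 − 0.516 + 0.516) = min(1, 1.000) = 1.000
(¬¬¬(0 ⊕ v) ⊕ v) ⊕ (v → v) = min(1, 1.000 + 1.000) = min(1, 2.000) = 1.000
((¬¬¬(0 ⊕ v) ⊕ v) ⊕ (v → v)) → v = min(1, 1 − 1.000 + 0.516) = min(1, 0.516) = 0.516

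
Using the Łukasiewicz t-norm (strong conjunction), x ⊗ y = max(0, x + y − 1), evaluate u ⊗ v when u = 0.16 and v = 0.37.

0.00

u ⊗ v = max(0, 0.16 + 0.37 − 1) = max(0, -0.47) = 0.00
For comparison, the Gödel (minimum) t-norm min(x, y) would give 0.16.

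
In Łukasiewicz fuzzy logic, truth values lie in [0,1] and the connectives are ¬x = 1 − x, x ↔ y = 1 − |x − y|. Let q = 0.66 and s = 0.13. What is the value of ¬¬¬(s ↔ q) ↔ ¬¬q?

s ↔ q = 1 − |0.13 − 0.66| = 1 − 0.53 = 0.47
¬(s ↔ q) = 1 − 0.47 = 0.53
¬¬(s ↔ q) = 1 − 0.53 = 0.47
¬¬¬(s ↔ q) = 1 − 0.47 = 0.53
¬q = 1 − 0.66 = 0.34
¬¬q = 1 − 0.34 = 0.66
¬¬¬(s ↔ q) ↔ ¬¬q = 1 − |0.53 − 0.66| = 1 − 0.13 = 0.87

0.87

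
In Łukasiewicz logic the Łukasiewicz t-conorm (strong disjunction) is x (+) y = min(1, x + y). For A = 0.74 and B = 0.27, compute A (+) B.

A (+) B = min(1, 0.74 + 0.27) = min(1, 1.01) = 1.00
For comparison, the Gödel t-conorm max(x, y) would give 0.74.

1.00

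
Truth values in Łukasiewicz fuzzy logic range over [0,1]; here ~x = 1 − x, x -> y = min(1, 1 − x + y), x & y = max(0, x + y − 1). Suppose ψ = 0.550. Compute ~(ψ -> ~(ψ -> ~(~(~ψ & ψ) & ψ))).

~ψ = 1 − 0.550 = 0.450
~ψ & ψ = max(0, 0.450 + 0.550 − 1) = max(0, 0.000) = 0.000
~(~ψ & ψ) = 1 − 0.000 = 1.000
~(~ψ & ψ) & ψ = max(0, 1.000 + 0.550 − 1) = max(0, 0.550) = 0.550
~(~(~ψ & ψ) & ψ) = 1 − 0.550 = 0.450
ψ -> ~(~(~ψ & ψ) & ψ) = min(1, 1 − 0.550 + 0.450) = min(1, 0.900) = 0.900
~(ψ -> ~(~(~ψ & ψ) & ψ)) = 1 − 0.900 = 0.100
ψ -> ~(ψ -> ~(~(~ψ & ψ) & ψ)) = min(1, 1 − 0.550 + 0.100) = min(1, 0.550) = 0.550
~(ψ -> ~(ψ -> ~(~(~ψ & ψ) & ψ))) = 1 − 0.550 = 0.450

0.450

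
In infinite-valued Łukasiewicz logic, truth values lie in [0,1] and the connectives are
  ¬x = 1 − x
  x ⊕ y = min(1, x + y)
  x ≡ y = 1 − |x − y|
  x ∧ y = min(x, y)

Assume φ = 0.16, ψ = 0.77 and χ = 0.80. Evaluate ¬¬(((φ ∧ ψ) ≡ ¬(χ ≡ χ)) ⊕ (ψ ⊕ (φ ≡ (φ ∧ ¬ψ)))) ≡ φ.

0.16

φ ∧ ψ = min(0.16, 0.77) = 0.16
χ ≡ χ = 1 − |0.80 − 0.80| = 1 − 0.00 = 1.00
¬(χ ≡ χ) = 1 − 1.00 = 0.00
(φ ∧ ψ) ≡ ¬(χ ≡ χ) = 1 − |0.16 − 0.00| = 1 − 0.16 = 0.84
¬ψ = 1 − 0.77 = 0.23
φ ∧ ¬ψ = min(0.16, 0.23) = 0.16
φ ≡ (φ ∧ ¬ψ) = 1 − |0.16 − 0.16| = 1 − 0.00 = 1.00
ψ ⊕ (φ ≡ (φ ∧ ¬ψ)) = min(1, 0.77 + 1.00) = min(1, 1.77) = 1.00
((φ ∧ ψ) ≡ ¬(χ ≡ χ)) ⊕ (ψ ⊕ (φ ≡ (φ ∧ ¬ψ))) = min(1, 0.84 + 1.00) = min(1, 1.84) = 1.00
¬(((φ ∧ ψ) ≡ ¬(χ ≡ χ)) ⊕ (ψ ⊕ (φ ≡ (φ ∧ ¬ψ)))) = 1 − 1.00 = 0.00
¬¬(((φ ∧ ψ) ≡ ¬(χ ≡ χ)) ⊕ (ψ ⊕ (φ ≡ (φ ∧ ¬ψ)))) = 1 − 0.00 = 1.00
¬¬(((φ ∧ ψ) ≡ ¬(χ ≡ χ)) ⊕ (ψ ⊕ (φ ≡ (φ ∧ ¬ψ)))) ≡ φ = 1 − |1.00 − 0.16| = 1 − 0.84 = 0.16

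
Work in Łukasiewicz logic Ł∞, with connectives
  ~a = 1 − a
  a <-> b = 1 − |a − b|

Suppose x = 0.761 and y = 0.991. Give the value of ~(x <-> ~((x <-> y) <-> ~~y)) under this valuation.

0.540

x <-> y = 1 − |0.761 − 0.991| = 1 − 0.230 = 0.770
~y = 1 − 0.991 = 0.009
~~y = 1 − 0.009 = 0.991
(x <-> y) <-> ~~y = 1 − |0.770 − 0.991| = 1 − 0.221 = 0.779
~((x <-> y) <-> ~~y) = 1 − 0.779 = 0.221
x <-> ~((x <-> y) <-> ~~y) = 1 − |0.761 − 0.221| = 1 − 0.540 = 0.460
~(x <-> ~((x <-> y) <-> ~~y)) = 1 − 0.460 = 0.540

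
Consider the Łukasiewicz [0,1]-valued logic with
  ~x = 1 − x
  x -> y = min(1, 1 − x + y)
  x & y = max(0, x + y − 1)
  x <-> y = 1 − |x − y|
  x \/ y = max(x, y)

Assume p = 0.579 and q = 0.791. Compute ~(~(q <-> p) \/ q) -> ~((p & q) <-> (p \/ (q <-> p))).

q <-> p = 1 − |0.791 − 0.579| = 1 − 0.212 = 0.788
~(q <-> p) = 1 − 0.788 = 0.212
~(q <-> p) \/ q = max(0.212, 0.791) = 0.791
~(~(q <-> p) \/ q) = 1 − 0.791 = 0.209
p & q = max(0, 0.579 + 0.791 − 1) = max(0, 0.370) = 0.370
p \/ (q <-> p) = max(0.579, 0.788) = 0.788
(p & q) <-> (p \/ (q <-> p)) = 1 − |0.370 − 0.788| = 1 − 0.418 = 0.582
~((p & q) <-> (p \/ (q <-> p))) = 1 − 0.582 = 0.418
~(~(q <-> p) \/ q) -> ~((p & q) <-> (p \/ (q <-> p))) = min(1, 1 − 0.209 + 0.418) = min(1, 1.209) = 1.000

1.000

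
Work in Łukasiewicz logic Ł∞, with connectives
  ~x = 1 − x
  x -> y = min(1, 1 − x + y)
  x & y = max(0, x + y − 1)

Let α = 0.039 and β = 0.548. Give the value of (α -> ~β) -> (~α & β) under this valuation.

~β = 1 − 0.548 = 0.452
α -> ~β = min(1, 1 − 0.039 + 0.452) = min(1, 1.413) = 1.000
~α = 1 − 0.039 = 0.961
~α & β = max(0, 0.961 + 0.548 − 1) = max(0, 0.509) = 0.509
(α -> ~β) -> (~α & β) = min(1, 1 − 1.000 + 0.509) = min(1, 0.509) = 0.509

0.509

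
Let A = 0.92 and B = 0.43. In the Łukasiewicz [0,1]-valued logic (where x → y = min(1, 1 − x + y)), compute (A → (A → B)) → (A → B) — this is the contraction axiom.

0.92

A → B = min(1, 1 − 0.92 + 0.43) = min(1, 0.51) = 0.51
A → (A → B) = min(1, 1 − 0.92 + 0.51) = min(1, 0.59) = 0.59
(A → (A → B)) → (A → B) = min(1, 1 − 0.59 + 0.51) = min(1, 0.92) = 0.92
(The value 0.92 < 1 shows this instance is not satisfied; fails in Ł∞ (the t-norm is not idempotent).)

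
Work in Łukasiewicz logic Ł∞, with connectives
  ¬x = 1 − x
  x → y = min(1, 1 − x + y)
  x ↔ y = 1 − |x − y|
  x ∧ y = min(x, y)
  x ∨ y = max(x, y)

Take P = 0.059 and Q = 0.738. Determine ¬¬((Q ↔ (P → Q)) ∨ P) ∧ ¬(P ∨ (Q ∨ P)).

0.262

P → Q = min(1, 1 − 0.059 + 0.738) = min(1, 1.679) = 1.000
Q ↔ (P → Q) = 1 − |0.738 − 1.000| = 1 − 0.262 = 0.738
(Q ↔ (P → Q)) ∨ P = max(0.738, 0.059) = 0.738
¬((Q ↔ (P → Q)) ∨ P) = 1 − 0.738 = 0.262
¬¬((Q ↔ (P → Q)) ∨ P) = 1 − 0.262 = 0.738
Q ∨ P = max(0.738, 0.059) = 0.738
P ∨ (Q ∨ P) = max(0.059, 0.738) = 0.738
¬(P ∨ (Q ∨ P)) = 1 − 0.738 = 0.262
¬¬((Q ↔ (P → Q)) ∨ P) ∧ ¬(P ∨ (Q ∨ P)) = min(0.738, 0.262) = 0.262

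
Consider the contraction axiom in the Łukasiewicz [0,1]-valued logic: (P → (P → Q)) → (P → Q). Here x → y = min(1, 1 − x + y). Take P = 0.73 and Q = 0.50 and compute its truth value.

0.77

P → Q = min(1, 1 − 0.73 + 0.50) = min(1, 0.77) = 0.77
P → (P → Q) = min(1, 1 − 0.73 + 0.77) = min(1, 1.04) = 1.00
(P → (P → Q)) → (P → Q) = min(1, 1 − 1.00 + 0.77) = min(1, 0.77) = 0.77
(The value 0.77 < 1 shows this instance is not satisfied; fails in Ł∞ (the t-norm is not idempotent).)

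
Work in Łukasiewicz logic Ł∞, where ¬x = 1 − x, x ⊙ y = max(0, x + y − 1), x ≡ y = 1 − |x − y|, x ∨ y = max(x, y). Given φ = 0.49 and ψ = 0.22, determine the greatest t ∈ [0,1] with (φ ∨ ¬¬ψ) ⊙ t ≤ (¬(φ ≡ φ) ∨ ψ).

0.73

¬ψ = 1 − 0.22 = 0.78
¬¬ψ = 1 − 0.78 = 0.22
φ ∨ ¬¬ψ = max(0.49, 0.22) = 0.49
So the left factor is φ ∨ ¬¬ψ = 0.49.
φ ≡ φ = 1 − |0.49 − 0.49| = 1 − 0.00 = 1.00
¬(φ ≡ φ) = 1 − 1.00 = 0.00
¬(φ ≡ φ) ∨ ψ = max(0.00, 0.22) = 0.22
So the right-hand bound is ¬(φ ≡ φ) ∨ ψ = 0.22.
The residuum of the Łukasiewicz t-norm gives the supremum: min(1, 1 − 0.49 + 0.22).
1 − 0.49 + 0.22 = 0.73, so t = min(1, 0.73) = 0.73.
Check: 0.49 ⊙ 0.73 = max(0, 0.22) = 0.22 ≤ 0.22.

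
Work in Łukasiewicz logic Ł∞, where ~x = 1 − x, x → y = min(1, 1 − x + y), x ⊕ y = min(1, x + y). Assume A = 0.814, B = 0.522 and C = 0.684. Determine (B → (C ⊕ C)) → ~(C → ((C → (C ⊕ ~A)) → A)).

0.000

C ⊕ C = min(1, 0.684 + 0.684) = min(1, 1.368) = 1.000
B → (C ⊕ C) = min(1, 1 − 0.522 + 1.000) = min(1, 1.478) = 1.000
~A = 1 − 0.814 = 0.186
C ⊕ ~A = min(1, 0.684 + 0.186) = min(1, 0.870) = 0.870
C → (C ⊕ ~A) = min(1, 1 − 0.684 + 0.870) = min(1, 1.186) = 1.000
(C → (C ⊕ ~A)) → A = min(1, 1 − 1.000 + 0.814) = min(1, 0.814) = 0.814
C → ((C → (C ⊕ ~A)) → A) = min(1, 1 − 0.684 + 0.814) = min(1, 1.130) = 1.000
~(C → ((C → (C ⊕ ~A)) → A)) = 1 − 1.000 = 0.000
(B → (C ⊕ C)) → ~(C → ((C → (C ⊕ ~A)) → A)) = min(1, 1 − 1.000 + 0.000) = min(1, 0.000) = 0.000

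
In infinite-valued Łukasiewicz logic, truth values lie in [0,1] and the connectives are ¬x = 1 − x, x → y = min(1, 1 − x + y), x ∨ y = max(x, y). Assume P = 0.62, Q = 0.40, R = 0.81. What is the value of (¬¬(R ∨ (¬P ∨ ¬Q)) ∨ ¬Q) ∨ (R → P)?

0.81

¬P = 1 − 0.62 = 0.38
¬Q = 1 − 0.40 = 0.60
¬P ∨ ¬Q = max(0.38, 0.60) = 0.60
R ∨ (¬P ∨ ¬Q) = max(0.81, 0.60) = 0.81
¬(R ∨ (¬P ∨ ¬Q)) = 1 − 0.81 = 0.19
¬¬(R ∨ (¬P ∨ ¬Q)) = 1 − 0.19 = 0.81
¬¬(R ∨ (¬P ∨ ¬Q)) ∨ ¬Q = max(0.81, 0.60) = 0.81
R → P = min(1, 1 − 0.81 + 0.62) = min(1, 0.81) = 0.81
(¬¬(R ∨ (¬P ∨ ¬Q)) ∨ ¬Q) ∨ (R → P) = max(0.81, 0.81) = 0.81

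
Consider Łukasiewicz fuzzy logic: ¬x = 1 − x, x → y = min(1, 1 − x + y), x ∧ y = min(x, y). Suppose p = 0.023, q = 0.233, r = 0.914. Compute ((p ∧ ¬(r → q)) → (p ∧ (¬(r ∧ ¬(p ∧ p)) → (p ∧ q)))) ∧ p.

r → q = min(1, 1 − 0.914 + 0.233) = min(1, 0.319) = 0.319
¬(r → q) = 1 − 0.319 = 0.681
p ∧ ¬(r → q) = min(0.023, 0.681) = 0.023
p ∧ p = min(0.023, 0.023) = 0.023
¬(p ∧ p) = 1 − 0.023 = 0.977
r ∧ ¬(p ∧ p) = min(0.914, 0.977) = 0.914
¬(r ∧ ¬(p ∧ p)) = 1 − 0.914 = 0.086
p ∧ q = min(0.023, 0.233) = 0.023
¬(r ∧ ¬(p ∧ p)) → (p ∧ q) = min(1, 1 − 0.086 + 0.023) = min(1, 0.937) = 0.937
p ∧ (¬(r ∧ ¬(p ∧ p)) → (p ∧ q)) = min(0.023, 0.937) = 0.023
(p ∧ ¬(r → q)) → (p ∧ (¬(r ∧ ¬(p ∧ p)) → (p ∧ q))) = min(1, 1 − 0.023 + 0.023) = min(1, 1.000) = 1.000
((p ∧ ¬(r → q)) → (p ∧ (¬(r ∧ ¬(p ∧ p)) → (p ∧ q)))) ∧ p = min(1.000, 0.023) = 0.023

0.023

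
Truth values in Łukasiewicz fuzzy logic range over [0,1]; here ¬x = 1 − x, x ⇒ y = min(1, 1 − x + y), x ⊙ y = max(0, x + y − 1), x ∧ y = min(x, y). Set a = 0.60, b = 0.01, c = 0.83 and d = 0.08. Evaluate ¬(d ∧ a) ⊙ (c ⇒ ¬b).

d ∧ a = min(0.08, 0.60) = 0.08
¬(d ∧ a) = 1 − 0.08 = 0.92
¬b = 1 − 0.01 = 0.99
c ⇒ ¬b = min(1, 1 − 0.83 + 0.99) = min(1, 1.16) = 1.00
¬(d ∧ a) ⊙ (c ⇒ ¬b) = max(0, 0.92 + 1.00 − 1) = max(0, 0.92) = 0.92

0.92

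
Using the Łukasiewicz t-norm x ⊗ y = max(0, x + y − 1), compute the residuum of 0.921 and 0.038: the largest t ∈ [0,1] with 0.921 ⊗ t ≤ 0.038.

0.117

The residuum of the Łukasiewicz t-norm gives the supremum: min(1, 1 − 0.921 + 0.038).
1 − 0.921 + 0.038 = 0.117, so t = min(1, 0.117) = 0.117.
Check: 0.921 ⊗ 0.117 = max(0, 0.038) = 0.038 ≤ 0.038.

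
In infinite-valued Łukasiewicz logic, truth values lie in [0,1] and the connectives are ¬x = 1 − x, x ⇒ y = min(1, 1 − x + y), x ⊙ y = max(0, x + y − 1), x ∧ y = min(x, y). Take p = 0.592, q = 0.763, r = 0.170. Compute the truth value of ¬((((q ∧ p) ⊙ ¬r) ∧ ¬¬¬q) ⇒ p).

0.000

q ∧ p = min(0.763, 0.592) = 0.592
¬r = 1 − 0.170 = 0.830
(q ∧ p) ⊙ ¬r = max(0, 0.592 + 0.830 − 1) = max(0, 0.422) = 0.422
¬q = 1 − 0.763 = 0.237
¬¬q = 1 − 0.237 = 0.763
¬¬¬q = 1 − 0.763 = 0.237
((q ∧ p) ⊙ ¬r) ∧ ¬¬¬q = min(0.422, 0.237) = 0.237
(((q ∧ p) ⊙ ¬r) ∧ ¬¬¬q) ⇒ p = min(1, 1 − 0.237 + 0.592) = min(1, 1.355) = 1.000
¬((((q ∧ p) ⊙ ¬r) ∧ ¬¬¬q) ⇒ p) = 1 − 1.000 = 0.000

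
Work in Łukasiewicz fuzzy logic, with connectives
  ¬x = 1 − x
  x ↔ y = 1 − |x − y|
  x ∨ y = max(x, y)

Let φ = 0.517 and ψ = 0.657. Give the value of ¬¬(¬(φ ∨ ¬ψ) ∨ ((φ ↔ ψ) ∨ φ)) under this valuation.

¬ψ = 1 − 0.657 = 0.343
φ ∨ ¬ψ = max(0.517, 0.343) = 0.517
¬(φ ∨ ¬ψ) = 1 − 0.517 = 0.483
φ ↔ ψ = 1 − |0.517 − 0.657| = 1 − 0.140 = 0.860
(φ ↔ ψ) ∨ φ = max(0.860, 0.517) = 0.860
¬(φ ∨ ¬ψ) ∨ ((φ ↔ ψ) ∨ φ) = max(0.483, 0.860) = 0.860
¬(¬(φ ∨ ¬ψ) ∨ ((φ ↔ ψ) ∨ φ)) = 1 − 0.860 = 0.140
¬¬(¬(φ ∨ ¬ψ) ∨ ((φ ↔ ψ) ∨ φ)) = 1 − 0.140 = 0.860

0.860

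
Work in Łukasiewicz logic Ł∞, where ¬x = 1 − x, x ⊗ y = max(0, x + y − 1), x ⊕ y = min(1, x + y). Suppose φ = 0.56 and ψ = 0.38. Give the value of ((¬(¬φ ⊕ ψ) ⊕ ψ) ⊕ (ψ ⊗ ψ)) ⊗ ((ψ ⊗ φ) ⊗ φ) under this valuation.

¬φ = 1 − 0.56 = 0.44
¬φ ⊕ ψ = min(1, 0.44 + 0.38) = min(1, 0.82) = 0.82
¬(¬φ ⊕ ψ) = 1 − 0.82 = 0.18
¬(¬φ ⊕ ψ) ⊕ ψ = min(1, 0.18 + 0.38) = min(1, 0.56) = 0.56
ψ ⊗ ψ = max(0, 0.38 + 0.38 − 1) = max(0, -0.24) = 0.00
(¬(¬φ ⊕ ψ) ⊕ ψ) ⊕ (ψ ⊗ ψ) = min(1, 0.56 + 0.00) = min(1, 0.56) = 0.56
ψ ⊗ φ = max(0, 0.38 + 0.56 − 1) = max(0, -0.06) = 0.00
(ψ ⊗ φ) ⊗ φ = max(0, 0.00 + 0.56 − 1) = max(0, -0.44) = 0.00
((¬(¬φ ⊕ ψ) ⊕ ψ) ⊕ (ψ ⊗ ψ)) ⊗ ((ψ ⊗ φ) ⊗ φ) = max(0, 0.56 + 0.00 − 1) = max(0, -0.44) = 0.00

0.00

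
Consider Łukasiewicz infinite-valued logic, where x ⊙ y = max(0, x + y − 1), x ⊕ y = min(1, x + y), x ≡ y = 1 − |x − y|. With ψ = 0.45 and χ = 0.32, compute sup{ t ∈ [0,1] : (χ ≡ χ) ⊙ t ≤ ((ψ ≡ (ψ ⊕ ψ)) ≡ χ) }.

χ ≡ χ = 1 − |0.32 − 0.32| = 1 − 0.00 = 1.00
So the left factor is χ ≡ χ = 1.00.
ψ ⊕ ψ = min(1, 0.45 + 0.45) = min(1, 0.90) = 0.90
ψ ≡ (ψ ⊕ ψ) = 1 − |0.45 − 0.90| = 1 − 0.45 = 0.55
(ψ ≡ (ψ ⊕ ψ)) ≡ χ = 1 − |0.55 − 0.32| = 1 − 0.23 = 0.77
So the right-hand bound is (ψ ≡ (ψ ⊕ ψ)) ≡ χ = 0.77.
The residuum of the Łukasiewicz t-norm gives the supremum: min(1, 1 − 1.00 + 0.77).
1 − 1.00 + 0.77 = 0.77, so t = min(1, 0.77) = 0.77.
Check: 1.00 ⊙ 0.77 = max(0, 0.77) = 0.77 ≤ 0.77.

0.77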